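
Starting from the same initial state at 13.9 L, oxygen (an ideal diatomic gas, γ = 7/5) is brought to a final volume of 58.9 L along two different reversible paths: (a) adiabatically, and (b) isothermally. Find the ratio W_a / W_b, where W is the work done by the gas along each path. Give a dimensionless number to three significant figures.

Path (a) adiabatic: W = P₁V₁(1 − (V₁/V₂)^(γ−1))/(γ−1) → W_a/(P₁V₁) = 1.097.
Path (b) isothermal: W = P₁V₁ ln(V₂/V₁) → W_b/(P₁V₁) = 1.444.
W_a / W_b = 1.097 / 1.444 = 0.7596.

W_a / W_b ≈ 0.760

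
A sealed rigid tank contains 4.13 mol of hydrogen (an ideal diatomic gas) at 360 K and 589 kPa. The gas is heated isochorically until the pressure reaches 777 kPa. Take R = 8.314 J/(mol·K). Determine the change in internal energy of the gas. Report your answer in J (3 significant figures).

ΔU ≈ 9860 J

Constant volume ⇒ W = 0, so Q = ΔU = nCᵥΔT with Cᵥ = 5R/2 = 20.79 J/(mol·K).
At constant V, T₂/T₁ = P₂/P₁ ⇒ ΔT = T₁(P₂/P₁ − 1) = 360·(777/589 − 1) = 114.9 K.
ΔU = (4.13)(20.79)(114.9) = 9864 J.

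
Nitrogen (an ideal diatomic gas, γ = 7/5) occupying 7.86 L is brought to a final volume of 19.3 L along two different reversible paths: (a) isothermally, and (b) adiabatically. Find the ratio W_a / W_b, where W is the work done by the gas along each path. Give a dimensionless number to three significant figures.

Path (a) isothermal: W = P₁V₁ ln(V₂/V₁) → W_a/(P₁V₁) = 0.8983.
Path (b) adiabatic: W = P₁V₁(1 − (V₁/V₂)^(γ−1))/(γ−1) → W_b/(P₁V₁) = 0.7546.
W_a / W_b = 0.8983 / 0.7546 = 1.19.

W_a / W_b ≈ 1.19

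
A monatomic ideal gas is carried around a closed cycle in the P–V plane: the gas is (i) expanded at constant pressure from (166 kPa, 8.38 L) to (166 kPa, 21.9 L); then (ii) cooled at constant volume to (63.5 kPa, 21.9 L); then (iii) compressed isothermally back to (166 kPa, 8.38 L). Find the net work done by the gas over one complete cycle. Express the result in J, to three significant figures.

Leg (i): W = PΔV = (166)(21.9 − 8.38) = 2244 J.
Leg (ii): W = 0.
Leg (iii): W = PᵢVᵢ ln(V_f/Vᵢ) = (1391) ln(8.38/21.9) = -1336 J.
W_net = 2244 − 1336 = 908.4 J.

W_net ≈ 908 J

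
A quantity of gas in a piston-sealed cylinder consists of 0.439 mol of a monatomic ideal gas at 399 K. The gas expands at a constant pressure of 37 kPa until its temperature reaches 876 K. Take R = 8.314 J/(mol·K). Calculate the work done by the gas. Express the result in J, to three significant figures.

W ≈ 1740 J

Isobaric: W = P ΔV = nR ΔT.
W = (0.439)(8.314)(876 − 399) = 1741 J.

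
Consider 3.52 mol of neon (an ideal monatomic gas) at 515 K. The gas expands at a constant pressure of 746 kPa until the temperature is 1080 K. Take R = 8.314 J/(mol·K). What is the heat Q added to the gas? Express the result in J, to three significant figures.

Isobaric: W = nRΔT = (3.52)(8.314)(565) = 16535 J.
ΔU = nCᵥΔT with Cᵥ = 3R/2: ΔU = (3.52)(12.47)(565) = 24802 J.
Q = ΔU + W = 24802 + 16535 = 41337 J.

Q ≈ 41300 J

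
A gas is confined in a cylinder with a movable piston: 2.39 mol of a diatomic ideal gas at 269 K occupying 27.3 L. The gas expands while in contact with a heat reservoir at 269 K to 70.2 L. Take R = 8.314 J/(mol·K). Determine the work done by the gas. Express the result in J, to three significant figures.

Isothermal: W = nRT ln(V₂/V₁).
W = (2.39)(8.314)(269) × ln(70.2/27.3)
  = 5345 × 0.9445
W_by_gas = 5048 J.

W ≈ 5050 J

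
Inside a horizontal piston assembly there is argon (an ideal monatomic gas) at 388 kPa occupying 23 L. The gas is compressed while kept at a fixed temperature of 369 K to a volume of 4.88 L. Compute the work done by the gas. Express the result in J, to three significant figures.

W ≈ -13800 J

Isothermal: W = nRT ln(V₂/V₁) = P₁V₁ ln(V₂/V₁).
P₁V₁ = (388 kPa)(23 L) = 8924 J.
W = 8924 × ln(4.88/23) = 8924 × -1.55
W_by_gas = -13835 J.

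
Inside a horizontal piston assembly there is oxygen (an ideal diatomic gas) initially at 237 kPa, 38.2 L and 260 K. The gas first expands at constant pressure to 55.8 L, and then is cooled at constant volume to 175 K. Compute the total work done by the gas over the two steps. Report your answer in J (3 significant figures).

Step 1 (isobaric): W = PΔV = (237 kPa)(55.8 − 38.2 L) = 4171 J.
Step 2 (isochoric): W = 0 (constant volume).
W_total = 4171 + 0 = 4171 J.

W_total ≈ 4170 J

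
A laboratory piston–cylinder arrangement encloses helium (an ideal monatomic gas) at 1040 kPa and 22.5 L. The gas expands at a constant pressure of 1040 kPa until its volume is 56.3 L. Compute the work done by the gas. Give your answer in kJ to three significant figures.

W ≈ 35.2 kJ

Isobaric: W = P ΔV.
W = (1040 kPa)(56.3 − 22.5 L) = (1040)(33.8) = 35152 J.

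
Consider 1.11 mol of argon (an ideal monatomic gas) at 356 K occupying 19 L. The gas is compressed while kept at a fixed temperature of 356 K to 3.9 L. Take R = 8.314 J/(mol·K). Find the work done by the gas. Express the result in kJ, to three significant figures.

W ≈ -5.20 kJ

Isothermal: W = nRT ln(V₂/V₁).
W = (1.11)(8.314)(356) × ln(3.9/19)
  = 3285 × -1.583
W_by_gas = -5202 J.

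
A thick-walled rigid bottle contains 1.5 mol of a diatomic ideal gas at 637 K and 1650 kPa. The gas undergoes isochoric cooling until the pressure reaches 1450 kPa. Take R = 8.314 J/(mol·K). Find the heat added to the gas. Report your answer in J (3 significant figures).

Constant volume ⇒ W = 0, so Q = ΔU = nCᵥΔT with Cᵥ = 5R/2 = 20.79 J/(mol·K).
At constant V, T₂/T₁ = P₂/P₁ ⇒ ΔT = T₁(P₂/P₁ − 1) = 637·(1450/1650 − 1) = -77.21 K.
ΔU = (1.5)(20.79)(-77.21) = -2407 J.

Q ≈ -2410 J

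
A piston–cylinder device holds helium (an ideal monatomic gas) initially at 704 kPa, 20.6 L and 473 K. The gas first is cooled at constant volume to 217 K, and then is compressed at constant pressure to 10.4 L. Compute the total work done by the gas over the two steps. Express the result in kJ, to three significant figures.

Step 1 (isochoric): W = 0 (constant volume).
After step 1: P = 323 kPa (V unchanged).
Step 2 (isobaric): W = PΔV = (323 kPa)(10.4 − 20.6 L) = -3294 J.
W_total = 0 − 3294 = -3294 J.

W_total ≈ -3.29 kJ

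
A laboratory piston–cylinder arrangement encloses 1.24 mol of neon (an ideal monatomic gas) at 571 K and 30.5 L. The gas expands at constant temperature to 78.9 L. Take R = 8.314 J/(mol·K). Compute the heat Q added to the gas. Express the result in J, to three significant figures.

Q ≈ 5590 J

Isothermal ⇒ ΔU = 0, so Q = W = nRT ln(V₂/V₁).
Q = (1.24)(8.314)(571) ln(78.9/30.5) = 5887 × 0.9505 = 5595 J.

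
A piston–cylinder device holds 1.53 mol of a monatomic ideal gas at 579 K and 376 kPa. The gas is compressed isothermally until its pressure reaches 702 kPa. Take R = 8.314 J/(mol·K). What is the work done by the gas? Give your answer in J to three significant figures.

Isothermal process: W = nRT ln(V₂/V₁) = nRT ln(P₁/P₂).
W = (1.53)(8.314)(579) × ln(376/702)
  = 7365 × ln(0.5356) = 7365 × -0.6243
W_by_gas = -4598 J.

W ≈ -4600 J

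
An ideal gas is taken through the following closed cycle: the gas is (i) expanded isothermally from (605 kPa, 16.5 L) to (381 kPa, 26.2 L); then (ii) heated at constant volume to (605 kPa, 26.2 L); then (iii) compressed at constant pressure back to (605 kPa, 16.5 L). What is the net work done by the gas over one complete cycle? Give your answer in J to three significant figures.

W_net ≈ -1250 J

Leg (i): W = PᵢVᵢ ln(V_f/Vᵢ) = (9982) ln(26.2/16.5) = 4616 J.
Leg (ii): W = 0.
Leg (iii): W = PΔV = (605)(16.5 − 26.2) = -5868 J.
W_net = 4616 − 5868 = -1253 J.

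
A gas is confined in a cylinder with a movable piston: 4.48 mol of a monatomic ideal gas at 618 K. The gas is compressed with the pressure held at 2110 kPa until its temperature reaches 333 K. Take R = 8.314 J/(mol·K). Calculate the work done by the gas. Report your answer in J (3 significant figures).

W ≈ -10600 J

Isobaric: W = P ΔV = nR ΔT.
W = (4.48)(8.314)(333 − 618) = -10615 J.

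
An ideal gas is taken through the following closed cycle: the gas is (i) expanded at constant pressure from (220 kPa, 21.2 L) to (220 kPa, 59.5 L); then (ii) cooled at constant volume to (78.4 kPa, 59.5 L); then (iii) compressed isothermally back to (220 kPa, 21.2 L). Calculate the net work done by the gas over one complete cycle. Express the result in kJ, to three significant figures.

W_net ≈ 3.61 kJ

Leg (i): W = PΔV = (220)(59.5 − 21.2) = 8426 J.
Leg (ii): W = 0.
Leg (iii): W = PᵢVᵢ ln(V_f/Vᵢ) = (4665) ln(21.2/59.5) = -4814 J.
W_net = 8426 − 4814 = 3612 J.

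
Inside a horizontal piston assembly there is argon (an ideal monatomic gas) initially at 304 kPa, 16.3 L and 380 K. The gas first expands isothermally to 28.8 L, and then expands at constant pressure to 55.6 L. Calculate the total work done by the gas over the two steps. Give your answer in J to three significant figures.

Step 1 (isothermal): W = P₁V₁ ln(V₂/V₁) = (4955) ln(28.8/16.3) = 2821 J.
After step 1: P = 172.1 kPa, V = 28.8 L, T = 380 K.
Step 2 (isobaric): W = PΔV = (172.1 kPa)(55.6 − 28.8 L) = 4611 J.
W_total = 2821 + 4611 = 7432 J.

W_total ≈ 7430 J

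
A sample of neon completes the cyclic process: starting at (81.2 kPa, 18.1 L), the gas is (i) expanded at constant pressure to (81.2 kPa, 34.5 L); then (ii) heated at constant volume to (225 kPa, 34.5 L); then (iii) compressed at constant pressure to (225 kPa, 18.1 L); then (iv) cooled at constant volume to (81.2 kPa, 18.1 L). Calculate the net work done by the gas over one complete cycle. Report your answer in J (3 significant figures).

Constant-volume legs do no work.
W(i) = (81.2)(34.5 − 18.1) = 1332 J; W(iii) = (225)(18.1 − 34.5) = -3690 J.
W_net = 1332 − 3690 = -2358 J (the counter-clockwise enclosed area).

W_net ≈ -2360 J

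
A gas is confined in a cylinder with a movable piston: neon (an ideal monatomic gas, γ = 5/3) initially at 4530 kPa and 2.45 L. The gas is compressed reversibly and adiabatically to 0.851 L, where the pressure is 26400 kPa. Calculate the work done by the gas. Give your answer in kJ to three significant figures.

Adiabatic: W = (P₁V₁ − P₂V₂)/(γ − 1) with γ = 5/3.
P₁V₁ = 11098 J, P₂V₂ = 22466 J.
W = (11098 − 22466) / 0.6667 = -17052 J.

W ≈ -17.1 kJ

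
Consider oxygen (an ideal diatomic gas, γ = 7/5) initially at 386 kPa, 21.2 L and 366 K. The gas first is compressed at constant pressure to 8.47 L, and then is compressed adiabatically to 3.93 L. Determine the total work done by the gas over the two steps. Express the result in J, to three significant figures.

W_total ≈ -7850 J

Step 1 (isobaric): W = PΔV = (386 kPa)(8.47 − 21.2 L) = -4914 J.
After step 1: P = 386 kPa, V = 8.47 L, T = 146.2 K.
Step 2 (adiabatic): W = (P₁V₁ − P₂V₂)/(γ−1) = (3269 − 4445)/0.4 = -2939 J.
W_total = -4914 − 2939 = -7853 J.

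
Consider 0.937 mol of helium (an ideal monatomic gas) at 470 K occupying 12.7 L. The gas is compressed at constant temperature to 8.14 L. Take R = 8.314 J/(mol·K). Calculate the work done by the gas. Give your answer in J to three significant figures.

W ≈ -1630 J

Isothermal: W = nRT ln(V₂/V₁).
W = (0.937)(8.314)(470) × ln(8.14/12.7)
  = 3661 × -0.4448
W_by_gas = -1629 J.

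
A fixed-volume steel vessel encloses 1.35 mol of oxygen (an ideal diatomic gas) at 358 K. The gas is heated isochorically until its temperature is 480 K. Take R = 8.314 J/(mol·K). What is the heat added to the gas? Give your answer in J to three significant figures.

Q ≈ 3420 J

Constant volume ⇒ W = 0, so Q = ΔU = nCᵥΔT with Cᵥ = 5R/2 = 20.79 J/(mol·K).
ΔU = (1.35)(20.79)(480 − 358) = 3423 J.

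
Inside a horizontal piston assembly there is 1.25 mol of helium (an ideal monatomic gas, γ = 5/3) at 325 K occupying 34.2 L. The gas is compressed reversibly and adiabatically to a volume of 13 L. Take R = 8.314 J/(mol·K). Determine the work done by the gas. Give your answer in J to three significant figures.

W ≈ -4590 J

Adiabatic: TV^(γ−1) = const with γ = 5/3.
T₂ = T₁ (V₁/V₂)^(γ−1) = 325 × (34.2/13)^0.667 = 325 × 1.906 = 619.4 K.
W_by = nCᵥ(T₁ − T₂) = (1.25)(12.47)(325 − 619.4) = -4589 J.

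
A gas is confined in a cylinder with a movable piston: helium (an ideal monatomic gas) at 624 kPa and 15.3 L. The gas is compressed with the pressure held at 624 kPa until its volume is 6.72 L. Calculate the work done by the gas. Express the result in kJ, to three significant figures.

Isobaric: W = P ΔV.
W = (624 kPa)(6.72 − 15.3 L) = (624)(-8.58) = -5354 J.

W ≈ -5.35 kJ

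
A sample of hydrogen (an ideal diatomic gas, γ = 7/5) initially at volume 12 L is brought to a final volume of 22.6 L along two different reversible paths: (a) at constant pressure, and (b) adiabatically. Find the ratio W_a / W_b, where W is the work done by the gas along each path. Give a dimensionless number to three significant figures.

Path (a) isobaric: W = P₁(V₂ − V₁) → W_a/(P₁V₁) = 0.8833.
Path (b) adiabatic: W = P₁V₁(1 − (V₁/V₂)^(γ−1))/(γ−1) → W_b/(P₁V₁) = 0.5593.
W_a / W_b = 0.8833 / 0.5593 = 1.579.

W_a / W_b ≈ 1.58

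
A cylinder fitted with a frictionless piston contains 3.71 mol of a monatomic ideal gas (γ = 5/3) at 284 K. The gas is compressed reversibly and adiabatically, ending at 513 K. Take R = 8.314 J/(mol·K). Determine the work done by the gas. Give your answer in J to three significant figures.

W ≈ -10600 J

Adiabatic ⇒ Q = 0, so W_by = −ΔU = nCᵥ(T₁ − T₂).
Cᵥ = 3R/2 = 12.47 J/(mol·K).
W = (3.71)(12.47)(284 − 513) = -10595 J.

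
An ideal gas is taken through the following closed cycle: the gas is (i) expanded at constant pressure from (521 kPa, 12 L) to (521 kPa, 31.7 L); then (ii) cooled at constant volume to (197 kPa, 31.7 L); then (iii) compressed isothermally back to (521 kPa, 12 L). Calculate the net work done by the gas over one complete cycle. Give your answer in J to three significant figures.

Leg (i): W = PΔV = (521)(31.7 − 12) = 10264 J.
Leg (ii): W = 0.
Leg (iii): W = PᵢVᵢ ln(V_f/Vᵢ) = (6245) ln(12/31.7) = -6066 J.
W_net = 10264 − 6066 = 4197 J.

W_net ≈ 4200 J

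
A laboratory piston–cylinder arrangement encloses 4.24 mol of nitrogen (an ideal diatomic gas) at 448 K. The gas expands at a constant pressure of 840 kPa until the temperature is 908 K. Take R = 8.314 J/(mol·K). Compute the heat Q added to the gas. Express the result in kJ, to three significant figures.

Q ≈ 56.8 kJ

Isobaric: W = nRΔT = (4.24)(8.314)(460) = 16216 J.
ΔU = nCᵥΔT with Cᵥ = 5R/2: ΔU = (4.24)(20.79)(460) = 40539 J.
Q = ΔU + W = 40539 + 16216 = 56755 J.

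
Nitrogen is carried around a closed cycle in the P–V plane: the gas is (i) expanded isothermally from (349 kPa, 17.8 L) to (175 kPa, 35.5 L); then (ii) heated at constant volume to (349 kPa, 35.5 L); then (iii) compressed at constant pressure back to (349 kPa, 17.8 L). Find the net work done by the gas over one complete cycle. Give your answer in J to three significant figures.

Leg (i): W = PᵢVᵢ ln(V_f/Vᵢ) = (6212) ln(35.5/17.8) = 4288 J.
Leg (ii): W = 0.
Leg (iii): W = PΔV = (349)(17.8 − 35.5) = -6177 J.
W_net = 4288 − 6177 = -1889 J.

W_net ≈ -1890 J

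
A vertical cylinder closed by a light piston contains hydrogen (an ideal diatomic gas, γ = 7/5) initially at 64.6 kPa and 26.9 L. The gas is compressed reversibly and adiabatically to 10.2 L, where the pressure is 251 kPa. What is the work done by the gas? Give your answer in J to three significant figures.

W ≈ -2060 J

Adiabatic: W = (P₁V₁ − P₂V₂)/(γ − 1) with γ = 7/5.
P₁V₁ = 1738 J, P₂V₂ = 2560 J.
W = (1738 − 2560) / 0.4 = -2056 J.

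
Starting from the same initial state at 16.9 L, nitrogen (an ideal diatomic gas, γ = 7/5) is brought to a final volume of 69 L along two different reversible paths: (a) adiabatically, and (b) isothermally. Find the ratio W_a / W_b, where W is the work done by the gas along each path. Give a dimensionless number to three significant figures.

W_a / W_b ≈ 0.765

Path (a) adiabatic: W = P₁V₁(1 − (V₁/V₂)^(γ−1))/(γ−1) → W_a/(P₁V₁) = 1.076.
Path (b) isothermal: W = P₁V₁ ln(V₂/V₁) → W_b/(P₁V₁) = 1.407.
W_a / W_b = 1.076 / 1.407 = 0.7648.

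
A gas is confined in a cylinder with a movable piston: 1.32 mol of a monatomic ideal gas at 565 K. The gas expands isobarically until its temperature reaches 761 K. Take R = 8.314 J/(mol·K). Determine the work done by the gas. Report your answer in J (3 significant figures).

W ≈ 2150 J

Isobaric: W = P ΔV = nR ΔT.
W = (1.32)(8.314)(761 − 565) = 2151 J.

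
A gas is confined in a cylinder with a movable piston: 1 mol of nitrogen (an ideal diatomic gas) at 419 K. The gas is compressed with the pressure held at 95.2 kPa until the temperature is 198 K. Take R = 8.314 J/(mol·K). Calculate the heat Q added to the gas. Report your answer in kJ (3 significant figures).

Isobaric: W = nRΔT = (1)(8.314)(-221) = -1837 J.
ΔU = nCᵥΔT with Cᵥ = 5R/2: ΔU = (1)(20.79)(-221) = -4593 J.
Q = ΔU + W = -4593 − 1837 = -6431 J.

Q ≈ -6.43 kJ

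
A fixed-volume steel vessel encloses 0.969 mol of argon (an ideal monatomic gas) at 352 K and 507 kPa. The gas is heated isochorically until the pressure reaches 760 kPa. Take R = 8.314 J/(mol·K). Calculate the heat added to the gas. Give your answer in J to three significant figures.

Q ≈ 2120 J

Constant volume ⇒ W = 0, so Q = ΔU = nCᵥΔT with Cᵥ = 3R/2 = 12.47 J/(mol·K).
At constant V, T₂/T₁ = P₂/P₁ ⇒ ΔT = T₁(P₂/P₁ − 1) = 352·(760/507 − 1) = 175.7 K.
ΔU = (0.969)(12.47)(175.7) = 2123 J.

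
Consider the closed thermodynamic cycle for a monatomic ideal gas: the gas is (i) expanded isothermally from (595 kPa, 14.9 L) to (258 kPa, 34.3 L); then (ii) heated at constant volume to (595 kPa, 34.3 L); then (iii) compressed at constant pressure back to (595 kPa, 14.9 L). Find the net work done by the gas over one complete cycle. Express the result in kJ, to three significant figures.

W_net ≈ -4.15 kJ

Leg (i): W = PᵢVᵢ ln(V_f/Vᵢ) = (8866) ln(34.3/14.9) = 7392 J.
Leg (ii): W = 0.
Leg (iii): W = PΔV = (595)(14.9 − 34.3) = -11543 J.
W_net = 7392 − 11543 = -4151 J.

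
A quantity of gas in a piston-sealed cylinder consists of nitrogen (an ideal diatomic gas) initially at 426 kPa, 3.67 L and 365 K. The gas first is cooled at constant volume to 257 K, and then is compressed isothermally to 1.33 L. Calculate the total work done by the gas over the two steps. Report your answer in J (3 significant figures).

W_total ≈ -1120 J

Step 1 (isochoric): W = 0 (constant volume).
After step 1: P = 300 kPa (V unchanged).
Step 2 (isothermal): W = P₁V₁ ln(V₂/V₁) = (1101) ln(1.33/3.67) = -1117 J.
W_total = 0 − 1117 = -1117 J.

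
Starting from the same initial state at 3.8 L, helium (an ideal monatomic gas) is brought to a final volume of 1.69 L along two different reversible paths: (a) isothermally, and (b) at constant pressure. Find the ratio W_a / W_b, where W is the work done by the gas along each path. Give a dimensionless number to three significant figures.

Path (a) isothermal: W = P₁V₁ ln(V₂/V₁) → W_a/(P₁V₁) = -0.8103.
Path (b) isobaric: W = P₁(V₂ − V₁) → W_b/(P₁V₁) = -0.5553.
W_a / W_b = -0.8103 / -0.5553 = 1.459.

W_a / W_b ≈ 1.46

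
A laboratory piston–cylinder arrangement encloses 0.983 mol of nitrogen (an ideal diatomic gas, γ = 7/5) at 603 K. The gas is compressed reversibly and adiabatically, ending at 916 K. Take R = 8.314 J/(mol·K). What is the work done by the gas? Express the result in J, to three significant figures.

W ≈ -6400 J

Adiabatic ⇒ Q = 0, so W_by = −ΔU = nCᵥ(T₁ − T₂).
Cᵥ = 5R/2 = 20.79 J/(mol·K).
W = (0.983)(20.79)(603 − 916) = -6395 J.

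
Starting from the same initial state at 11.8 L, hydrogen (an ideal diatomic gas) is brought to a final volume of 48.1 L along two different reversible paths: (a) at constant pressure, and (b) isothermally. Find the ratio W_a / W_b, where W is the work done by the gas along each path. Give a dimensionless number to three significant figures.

Path (a) isobaric: W = P₁(V₂ − V₁) → W_a/(P₁V₁) = 3.076.
Path (b) isothermal: W = P₁V₁ ln(V₂/V₁) → W_b/(P₁V₁) = 1.405.
W_a / W_b = 3.076 / 1.405 = 2.189.

W_a / W_b ≈ 2.19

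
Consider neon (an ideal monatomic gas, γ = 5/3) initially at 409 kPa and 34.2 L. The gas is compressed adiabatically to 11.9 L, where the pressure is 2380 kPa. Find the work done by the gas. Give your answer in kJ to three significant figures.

Adiabatic: W = (P₁V₁ − P₂V₂)/(γ − 1) with γ = 5/3.
P₁V₁ = 13988 J, P₂V₂ = 28322 J.
W = (13988 − 28322) / 0.6667 = -21501 J.

W ≈ -21.5 kJ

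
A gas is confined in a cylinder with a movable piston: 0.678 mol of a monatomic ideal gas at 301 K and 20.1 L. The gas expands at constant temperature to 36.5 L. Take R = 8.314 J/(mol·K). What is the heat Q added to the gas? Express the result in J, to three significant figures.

Isothermal ⇒ ΔU = 0, so Q = W = nRT ln(V₂/V₁).
Q = (0.678)(8.314)(301) ln(36.5/20.1) = 1697 × 0.5966 = 1012 J.

Q ≈ 1010 J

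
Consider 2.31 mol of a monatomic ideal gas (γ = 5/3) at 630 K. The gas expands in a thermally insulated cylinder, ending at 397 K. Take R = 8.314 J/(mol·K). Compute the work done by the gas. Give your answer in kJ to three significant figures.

W ≈ 6.71 kJ

Adiabatic ⇒ Q = 0, so W_by = −ΔU = nCᵥ(T₁ − T₂).
Cᵥ = 3R/2 = 12.47 J/(mol·K).
W = (2.31)(12.47)(630 − 397) = 6712 J.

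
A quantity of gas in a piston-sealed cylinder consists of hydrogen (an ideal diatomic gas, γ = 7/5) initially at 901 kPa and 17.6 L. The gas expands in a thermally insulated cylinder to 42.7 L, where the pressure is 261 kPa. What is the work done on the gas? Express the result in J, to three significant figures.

W ≈ -11800 J

Adiabatic: W = (P₁V₁ − P₂V₂)/(γ − 1) with γ = 7/5.
P₁V₁ = 15858 J, P₂V₂ = 11145 J.
W = (15858 − 11145) / 0.4 = 11782 J.
Work on gas = −W_by = -11782 J.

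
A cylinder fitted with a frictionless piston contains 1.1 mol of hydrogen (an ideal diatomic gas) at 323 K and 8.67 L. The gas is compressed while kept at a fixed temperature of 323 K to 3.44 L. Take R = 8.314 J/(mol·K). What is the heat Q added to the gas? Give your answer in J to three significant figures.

Q ≈ -2730 J

Isothermal ⇒ ΔU = 0, so Q = W = nRT ln(V₂/V₁).
Q = (1.1)(8.314)(323) ln(3.44/8.67) = 2954 × -0.9244 = -2731 J.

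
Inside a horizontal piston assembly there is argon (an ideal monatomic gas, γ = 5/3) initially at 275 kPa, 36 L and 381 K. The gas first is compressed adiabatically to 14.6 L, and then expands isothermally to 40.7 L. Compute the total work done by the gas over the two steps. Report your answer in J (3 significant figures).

Step 1 (adiabatic): W = (P₁V₁ − P₂V₂)/(γ−1) = (9900 − 18069)/0.667 = -12254 J.
After step 1: P = 1238 kPa, V = 14.6 L, T = 695.4 K.
Step 2 (isothermal): W = P₁V₁ ln(V₂/V₁) = (18069) ln(40.7/14.6) = 18524 J.
W_total = -12254 + 18524 = 6271 J.

W_total ≈ 6270 J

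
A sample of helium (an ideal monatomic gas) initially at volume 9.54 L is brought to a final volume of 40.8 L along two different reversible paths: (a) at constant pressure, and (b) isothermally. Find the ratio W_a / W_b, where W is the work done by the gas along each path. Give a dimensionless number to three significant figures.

Path (a) isobaric: W = P₁(V₂ − V₁) → W_a/(P₁V₁) = 3.277.
Path (b) isothermal: W = P₁V₁ ln(V₂/V₁) → W_b/(P₁V₁) = 1.453.
W_a / W_b = 3.277 / 1.453 = 2.255.

W_a / W_b ≈ 2.25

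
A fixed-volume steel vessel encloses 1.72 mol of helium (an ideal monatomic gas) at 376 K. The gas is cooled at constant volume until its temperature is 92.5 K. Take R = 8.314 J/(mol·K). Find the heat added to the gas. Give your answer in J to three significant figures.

Q ≈ -6080 J

Constant volume ⇒ W = 0, so Q = ΔU = nCᵥΔT with Cᵥ = 3R/2 = 12.47 J/(mol·K).
ΔU = (1.72)(12.47)(92.5 − 376) = -6081 J.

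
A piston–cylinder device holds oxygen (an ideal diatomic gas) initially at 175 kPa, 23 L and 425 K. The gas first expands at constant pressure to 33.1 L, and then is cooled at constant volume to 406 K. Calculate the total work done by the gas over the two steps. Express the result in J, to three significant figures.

W_total ≈ 1770 J

Step 1 (isobaric): W = PΔV = (175 kPa)(33.1 − 23 L) = 1768 J.
Step 2 (isochoric): W = 0 (constant volume).
W_total = 1768 + 0 = 1768 J.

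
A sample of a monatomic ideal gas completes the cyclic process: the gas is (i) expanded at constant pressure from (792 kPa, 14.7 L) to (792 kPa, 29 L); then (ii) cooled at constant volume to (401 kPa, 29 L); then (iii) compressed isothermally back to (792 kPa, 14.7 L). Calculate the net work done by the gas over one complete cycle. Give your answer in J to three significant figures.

Leg (i): W = PΔV = (792)(29 − 14.7) = 11326 J.
Leg (ii): W = 0.
Leg (iii): W = PᵢVᵢ ln(V_f/Vᵢ) = (11629) ln(14.7/29) = -7901 J.
W_net = 11326 − 7901 = 3424 J.

W_net ≈ 3420 J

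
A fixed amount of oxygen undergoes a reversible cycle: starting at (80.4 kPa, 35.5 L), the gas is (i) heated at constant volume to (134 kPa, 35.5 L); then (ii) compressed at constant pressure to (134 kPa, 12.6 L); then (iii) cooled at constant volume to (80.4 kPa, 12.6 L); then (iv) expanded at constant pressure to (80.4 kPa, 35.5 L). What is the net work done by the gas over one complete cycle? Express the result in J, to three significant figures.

Constant-volume legs do no work.
W(ii) = (134)(12.6 − 35.5) = -3069 J; W(iv) = (80.4)(35.5 − 12.6) = 1841 J.
W_net = -3069 + 1841 = -1227 J (the counter-clockwise enclosed area).

W_net ≈ -1230 J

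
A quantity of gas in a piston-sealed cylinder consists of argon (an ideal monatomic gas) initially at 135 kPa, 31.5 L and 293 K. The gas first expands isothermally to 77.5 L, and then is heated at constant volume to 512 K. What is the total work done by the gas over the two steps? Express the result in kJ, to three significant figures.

Step 1 (isothermal): W = P₁V₁ ln(V₂/V₁) = (4252) ln(77.5/31.5) = 3828 J.
Step 2 (isochoric): W = 0 (constant volume).
W_total = 3828 + 0 = 3828 J.

W_total ≈ 3.83 kJ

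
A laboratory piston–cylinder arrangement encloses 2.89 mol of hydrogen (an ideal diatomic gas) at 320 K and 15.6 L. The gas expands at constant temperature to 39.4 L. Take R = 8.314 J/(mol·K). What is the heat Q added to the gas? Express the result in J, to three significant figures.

Isothermal ⇒ ΔU = 0, so Q = W = nRT ln(V₂/V₁).
Q = (2.89)(8.314)(320) ln(39.4/15.6) = 7689 × 0.9265 = 7124 J.

Q ≈ 7120 J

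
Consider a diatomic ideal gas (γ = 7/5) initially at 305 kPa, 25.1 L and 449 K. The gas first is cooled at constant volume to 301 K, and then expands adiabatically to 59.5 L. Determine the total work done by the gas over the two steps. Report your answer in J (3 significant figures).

Step 1 (isochoric): W = 0 (constant volume).
After step 1: P = 204.5 kPa (V unchanged).
Step 2 (adiabatic): W = (P₁V₁ − P₂V₂)/(γ−1) = (5132 − 3634)/0.4 = 3746 J.
W_total = 0 + 3746 = 3746 J.

W_total ≈ 3750 J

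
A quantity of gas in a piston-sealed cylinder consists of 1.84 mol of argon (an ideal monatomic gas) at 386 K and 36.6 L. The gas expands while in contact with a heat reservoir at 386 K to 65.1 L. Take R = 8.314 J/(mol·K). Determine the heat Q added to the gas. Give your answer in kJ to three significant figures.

Isothermal ⇒ ΔU = 0, so Q = W = nRT ln(V₂/V₁).
Q = (1.84)(8.314)(386) ln(65.1/36.6) = 5905 × 0.5759 = 3401 J.

Q ≈ 3.40 kJ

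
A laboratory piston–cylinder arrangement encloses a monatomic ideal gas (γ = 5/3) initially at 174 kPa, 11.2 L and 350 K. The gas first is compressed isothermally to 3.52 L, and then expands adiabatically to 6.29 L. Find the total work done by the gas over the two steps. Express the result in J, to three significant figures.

Step 1 (isothermal): W = P₁V₁ ln(V₂/V₁) = (1949) ln(3.52/11.2) = -2256 J.
After step 1: P = 553.6 kPa, V = 3.52 L, T = 350 K.
Step 2 (adiabatic): W = (P₁V₁ − P₂V₂)/(γ−1) = (1949 − 1323)/0.667 = 938.1 J.
W_total = -2256 + 938.1 = -1318 J.

W_total ≈ -1320 J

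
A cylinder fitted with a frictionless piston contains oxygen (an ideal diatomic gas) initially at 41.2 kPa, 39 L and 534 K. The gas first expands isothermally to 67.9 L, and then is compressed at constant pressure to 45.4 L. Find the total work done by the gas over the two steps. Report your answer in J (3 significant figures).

W_total ≈ 358 J

Step 1 (isothermal): W = P₁V₁ ln(V₂/V₁) = (1607) ln(67.9/39) = 890.9 J.
After step 1: P = 23.66 kPa, V = 67.9 L, T = 534 K.
Step 2 (isobaric): W = PΔV = (23.66 kPa)(45.4 − 67.9 L) = -532.4 J.
W_total = 890.9 − 532.4 = 358.5 J.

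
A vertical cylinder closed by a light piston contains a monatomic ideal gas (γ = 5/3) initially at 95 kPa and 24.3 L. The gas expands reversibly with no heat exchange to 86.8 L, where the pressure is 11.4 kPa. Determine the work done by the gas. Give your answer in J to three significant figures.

W ≈ 1980 J

Adiabatic: W = (P₁V₁ − P₂V₂)/(γ − 1) with γ = 5/3.
P₁V₁ = 2308 J, P₂V₂ = 989.5 J.
W = (2308 − 989.5) / 0.6667 = 1978 J.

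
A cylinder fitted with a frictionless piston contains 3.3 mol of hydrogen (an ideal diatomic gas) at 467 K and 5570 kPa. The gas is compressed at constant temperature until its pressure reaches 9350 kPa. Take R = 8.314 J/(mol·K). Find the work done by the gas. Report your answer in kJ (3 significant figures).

W ≈ -6.64 kJ

Isothermal process: W = nRT ln(V₂/V₁) = nRT ln(P₁/P₂).
W = (3.3)(8.314)(467) × ln(5570/9350)
  = 12813 × ln(0.5957) = 12813 × -0.518
W_by_gas = -6637 J.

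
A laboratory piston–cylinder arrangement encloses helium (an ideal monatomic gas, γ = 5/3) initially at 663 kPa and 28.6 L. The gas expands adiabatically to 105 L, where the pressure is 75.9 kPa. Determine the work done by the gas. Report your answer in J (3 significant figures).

W ≈ 16500 J

Adiabatic: W = (P₁V₁ − P₂V₂)/(γ − 1) with γ = 5/3.
P₁V₁ = 18962 J, P₂V₂ = 7970 J.
W = (18962 − 7970) / 0.6667 = 16488 J.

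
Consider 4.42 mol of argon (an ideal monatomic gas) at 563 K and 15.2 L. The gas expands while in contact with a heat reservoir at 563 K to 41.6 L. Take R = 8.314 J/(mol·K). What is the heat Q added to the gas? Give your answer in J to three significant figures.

Isothermal ⇒ ΔU = 0, so Q = W = nRT ln(V₂/V₁).
Q = (4.42)(8.314)(563) ln(41.6/15.2) = 20689 × 1.007 = 20830 J.

Q ≈ 20800 J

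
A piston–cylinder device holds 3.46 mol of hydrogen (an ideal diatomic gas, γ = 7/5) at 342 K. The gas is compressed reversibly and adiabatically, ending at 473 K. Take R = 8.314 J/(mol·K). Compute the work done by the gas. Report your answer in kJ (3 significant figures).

W ≈ -9.42 kJ

Adiabatic ⇒ Q = 0, so W_by = −ΔU = nCᵥ(T₁ − T₂).
Cᵥ = 5R/2 = 20.79 J/(mol·K).
W = (3.46)(20.79)(342 − 473) = -9421 J.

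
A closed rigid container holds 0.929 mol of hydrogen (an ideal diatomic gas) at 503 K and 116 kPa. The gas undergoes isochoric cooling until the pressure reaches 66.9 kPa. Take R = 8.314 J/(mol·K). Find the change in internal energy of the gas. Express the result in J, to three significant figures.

Constant volume ⇒ W = 0, so Q = ΔU = nCᵥΔT with Cᵥ = 5R/2 = 20.79 J/(mol·K).
At constant V, T₂/T₁ = P₂/P₁ ⇒ ΔT = T₁(P₂/P₁ − 1) = 503·(66.9/116 − 1) = -212.9 K.
ΔU = (0.929)(20.79)(-212.9) = -4111 J.

ΔU ≈ -4110 J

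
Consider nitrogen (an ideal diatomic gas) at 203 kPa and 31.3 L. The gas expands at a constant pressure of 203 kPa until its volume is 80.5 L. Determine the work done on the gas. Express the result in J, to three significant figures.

W ≈ -9990 J

Isobaric: W = P ΔV.
W = (203 kPa)(80.5 − 31.3 L) = (203)(49.2) = 9988 J.
Work on gas = −W_by = -9988 J.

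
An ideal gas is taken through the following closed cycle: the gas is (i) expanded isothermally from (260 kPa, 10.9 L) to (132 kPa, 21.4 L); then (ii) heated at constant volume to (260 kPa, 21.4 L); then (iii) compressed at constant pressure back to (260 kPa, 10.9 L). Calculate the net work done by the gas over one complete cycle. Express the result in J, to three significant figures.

W_net ≈ -818 J

Leg (i): W = PᵢVᵢ ln(V_f/Vᵢ) = (2834) ln(21.4/10.9) = 1912 J.
Leg (ii): W = 0.
Leg (iii): W = PΔV = (260)(10.9 − 21.4) = -2730 J.
W_net = 1912 − 2730 = -818.1 J.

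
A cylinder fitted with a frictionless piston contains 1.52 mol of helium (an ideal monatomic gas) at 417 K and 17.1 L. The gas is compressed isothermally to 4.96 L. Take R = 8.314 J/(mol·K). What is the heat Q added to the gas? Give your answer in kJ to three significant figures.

Isothermal ⇒ ΔU = 0, so Q = W = nRT ln(V₂/V₁).
Q = (1.52)(8.314)(417) ln(4.96/17.1) = 5270 × -1.238 = -6522 J.

Q ≈ -6.52 kJ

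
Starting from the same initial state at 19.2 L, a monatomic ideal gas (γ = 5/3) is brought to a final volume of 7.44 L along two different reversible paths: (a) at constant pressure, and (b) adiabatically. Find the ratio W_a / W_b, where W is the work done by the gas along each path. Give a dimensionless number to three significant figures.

W_a / W_b ≈ 0.463

Path (a) isobaric: W = P₁(V₂ − V₁) → W_a/(P₁V₁) = -0.6125.
Path (b) adiabatic: W = P₁V₁(1 − (V₁/V₂)^(γ−1))/(γ−1) → W_b/(P₁V₁) = -1.322.
W_a / W_b = -0.6125 / -1.322 = 0.4633.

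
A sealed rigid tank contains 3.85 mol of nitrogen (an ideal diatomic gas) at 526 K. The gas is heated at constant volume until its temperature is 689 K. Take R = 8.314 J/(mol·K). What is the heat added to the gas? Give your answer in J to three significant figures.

Constant volume ⇒ W = 0, so Q = ΔU = nCᵥΔT with Cᵥ = 5R/2 = 20.79 J/(mol·K).
ΔU = (3.85)(20.79)(689 − 526) = 13044 J.

Q ≈ 13000 J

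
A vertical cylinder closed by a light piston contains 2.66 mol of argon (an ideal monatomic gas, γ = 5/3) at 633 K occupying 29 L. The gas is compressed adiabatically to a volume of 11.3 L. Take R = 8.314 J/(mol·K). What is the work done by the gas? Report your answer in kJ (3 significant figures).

Adiabatic: TV^(γ−1) = const with γ = 5/3.
T₂ = T₁ (V₁/V₂)^(γ−1) = 633 × (29/11.3)^0.667 = 633 × 1.874 = 1187 K.
W_by = nCᵥ(T₁ − T₂) = (2.66)(12.47)(633 − 1187) = -18363 J.

W ≈ -18.4 kJ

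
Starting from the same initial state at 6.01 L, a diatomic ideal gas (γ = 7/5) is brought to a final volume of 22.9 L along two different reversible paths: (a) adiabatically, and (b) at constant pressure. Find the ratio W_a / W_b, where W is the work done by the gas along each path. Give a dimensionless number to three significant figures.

W_a / W_b ≈ 0.369

Path (a) adiabatic: W = P₁V₁(1 − (V₁/V₂)^(γ−1))/(γ−1) → W_a/(P₁V₁) = 1.036.
Path (b) isobaric: W = P₁(V₂ − V₁) → W_b/(P₁V₁) = 2.81.
W_a / W_b = 1.036 / 2.81 = 0.3686.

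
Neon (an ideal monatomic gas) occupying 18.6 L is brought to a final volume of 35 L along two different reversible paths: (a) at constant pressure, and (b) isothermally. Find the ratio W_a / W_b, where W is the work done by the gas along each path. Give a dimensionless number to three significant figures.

W_a / W_b ≈ 1.39

Path (a) isobaric: W = P₁(V₂ − V₁) → W_a/(P₁V₁) = 0.8817.
Path (b) isothermal: W = P₁V₁ ln(V₂/V₁) → W_b/(P₁V₁) = 0.6322.
W_a / W_b = 0.8817 / 0.6322 = 1.395.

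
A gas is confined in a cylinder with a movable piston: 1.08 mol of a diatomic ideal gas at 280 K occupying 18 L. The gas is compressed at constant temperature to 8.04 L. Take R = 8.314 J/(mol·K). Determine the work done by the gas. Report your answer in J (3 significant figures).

W ≈ -2030 J

Isothermal: W = nRT ln(V₂/V₁).
W = (1.08)(8.314)(280) × ln(8.04/18)
  = 2514 × -0.8059
W_by_gas = -2026 J.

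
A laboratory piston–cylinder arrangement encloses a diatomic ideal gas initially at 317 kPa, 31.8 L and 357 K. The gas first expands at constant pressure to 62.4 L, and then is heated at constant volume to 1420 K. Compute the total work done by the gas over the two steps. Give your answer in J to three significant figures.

W_total ≈ 9700 J

Step 1 (isobaric): W = PΔV = (317 kPa)(62.4 − 31.8 L) = 9700 J.
Step 2 (isochoric): W = 0 (constant volume).
W_total = 9700 + 0 = 9700 J.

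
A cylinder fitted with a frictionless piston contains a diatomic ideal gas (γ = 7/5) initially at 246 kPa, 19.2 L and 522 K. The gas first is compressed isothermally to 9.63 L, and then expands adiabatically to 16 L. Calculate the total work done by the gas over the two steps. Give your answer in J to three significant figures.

W_total ≈ -1090 J

Step 1 (isothermal): W = P₁V₁ ln(V₂/V₁) = (4723) ln(9.63/19.2) = -3259 J.
After step 1: P = 490.5 kPa, V = 9.63 L, T = 522 K.
Step 2 (adiabatic): W = (P₁V₁ − P₂V₂)/(γ−1) = (4723 − 3855)/0.4 = 2170 J.
W_total = -3259 + 2170 = -1089 J.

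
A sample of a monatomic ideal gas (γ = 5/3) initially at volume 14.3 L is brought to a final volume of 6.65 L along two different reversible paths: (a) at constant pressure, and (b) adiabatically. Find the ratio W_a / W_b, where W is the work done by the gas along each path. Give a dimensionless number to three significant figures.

W_a / W_b ≈ 0.535

Path (a) isobaric: W = P₁(V₂ − V₁) → W_a/(P₁V₁) = -0.535.
Path (b) adiabatic: W = P₁V₁(1 − (V₁/V₂)^(γ−1))/(γ−1) → W_b/(P₁V₁) = -0.999.
W_a / W_b = -0.535 / -0.999 = 0.5355.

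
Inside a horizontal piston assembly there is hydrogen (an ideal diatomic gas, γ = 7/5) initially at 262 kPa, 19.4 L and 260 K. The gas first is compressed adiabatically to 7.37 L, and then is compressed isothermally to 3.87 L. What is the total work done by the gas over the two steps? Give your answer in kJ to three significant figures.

Step 1 (adiabatic): W = (P₁V₁ − P₂V₂)/(γ−1) = (5083 − 7486)/0.4 = -6007 J.
After step 1: P = 1016 kPa, V = 7.37 L, T = 382.9 K.
Step 2 (isothermal): W = P₁V₁ ln(V₂/V₁) = (7486) ln(3.87/7.37) = -4822 J.
W_total = -6007 − 4822 = -10829 J.

W_total ≈ -10.8 kJ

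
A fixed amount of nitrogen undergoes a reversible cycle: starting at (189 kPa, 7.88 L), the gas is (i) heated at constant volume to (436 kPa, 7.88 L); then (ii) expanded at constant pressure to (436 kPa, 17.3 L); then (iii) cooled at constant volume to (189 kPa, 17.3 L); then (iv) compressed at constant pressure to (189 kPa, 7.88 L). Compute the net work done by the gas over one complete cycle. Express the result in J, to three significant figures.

W_net ≈ 2330 J

Constant-volume legs do no work.
W(ii) = (436)(17.3 − 7.88) = 4107 J; W(iv) = (189)(7.88 − 17.3) = -1780 J.
W_net = 4107 − 1780 = 2327 J (the clockwise enclosed area).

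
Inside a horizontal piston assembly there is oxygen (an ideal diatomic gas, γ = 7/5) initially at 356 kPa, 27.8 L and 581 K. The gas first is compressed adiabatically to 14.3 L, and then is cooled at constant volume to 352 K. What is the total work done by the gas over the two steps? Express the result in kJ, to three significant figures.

Step 1 (adiabatic): W = (P₁V₁ − P₂V₂)/(γ−1) = (9897 − 12912)/0.4 = -7537 J.
Step 2 (isochoric): W = 0 (constant volume).
W_total = -7537 + 0 = -7537 J.

W_total ≈ -7.54 kJ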